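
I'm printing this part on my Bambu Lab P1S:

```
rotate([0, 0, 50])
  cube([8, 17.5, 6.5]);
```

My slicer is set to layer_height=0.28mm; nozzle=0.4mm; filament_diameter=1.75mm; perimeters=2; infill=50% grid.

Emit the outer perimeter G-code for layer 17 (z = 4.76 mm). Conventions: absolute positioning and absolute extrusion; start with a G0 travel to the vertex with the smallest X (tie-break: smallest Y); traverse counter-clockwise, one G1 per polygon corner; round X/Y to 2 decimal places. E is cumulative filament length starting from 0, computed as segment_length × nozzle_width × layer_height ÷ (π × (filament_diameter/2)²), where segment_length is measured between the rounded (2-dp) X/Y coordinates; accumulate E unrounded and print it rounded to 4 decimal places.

G0 X-13.41 Y11.25 Z4.76
G1 X0.00 Y0.00 E0.8151
G1 X5.14 Y6.13 E1.1876
G1 X-8.26 Y17.38 E2.0023
G1 X-13.41 Y11.25 E2.3751

At z = 4.76 mm: the 8×17.5 cube contributes its full rectangle; (rotated 50° about Z; rotation is an isometry so areas/perimeters/island counts are preserved). The outline is a single polygon with 4 vertices. Extrusion per mm of travel: 0.4 × 0.28 / (π × 0.875²) = 0.046564. Accumulating E over each segment gives final E = 2.3751.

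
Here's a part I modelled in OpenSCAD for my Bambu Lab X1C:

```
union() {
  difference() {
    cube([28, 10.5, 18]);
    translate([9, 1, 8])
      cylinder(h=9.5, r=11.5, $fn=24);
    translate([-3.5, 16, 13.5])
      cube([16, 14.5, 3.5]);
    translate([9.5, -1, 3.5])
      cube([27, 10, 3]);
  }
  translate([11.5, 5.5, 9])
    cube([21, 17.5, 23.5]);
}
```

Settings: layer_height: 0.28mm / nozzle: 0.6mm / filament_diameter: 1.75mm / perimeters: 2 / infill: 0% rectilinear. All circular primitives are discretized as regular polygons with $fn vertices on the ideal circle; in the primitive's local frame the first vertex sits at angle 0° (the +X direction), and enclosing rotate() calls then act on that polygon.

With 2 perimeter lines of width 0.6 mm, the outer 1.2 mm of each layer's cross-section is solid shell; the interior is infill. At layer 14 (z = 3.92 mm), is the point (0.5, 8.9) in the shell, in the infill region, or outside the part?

shell

At z = 3.92 mm: the cube (footprint 28×10.5) is included at this height; the cylinder at (9, 1) does not reach this height (z outside [8, 17.5]); the cube at (-3.5, 16) is absent (z outside [13.5, 17]); the cube at (9.5, -1) is present — its section is the full 27×10 rectangle; After the difference (first − rest): starting from the 28×10.5 cube, the 27×10 cube at (9.5, -1) partially overlaps it — only the 166.50 mm² overlap (of its 270.00 mm²) is removed, clipping the outline — 1 connected region; the cube at (11.5, 5.5) is not intersected at this z (z outside [9, 32.5]); Combining (union): only that combined region is present, so the union is just that shape — 1 connected region. Overall, the cross-section is a single solid region. The nearest boundary edge runs (0.00, 0.00)→(0.00, 10.50); distance from the point to it = 0.50 mm. The point is inside the cross-section, 0.50 mm from the nearest boundary — within the 1.2 mm shell band (2 × 0.6).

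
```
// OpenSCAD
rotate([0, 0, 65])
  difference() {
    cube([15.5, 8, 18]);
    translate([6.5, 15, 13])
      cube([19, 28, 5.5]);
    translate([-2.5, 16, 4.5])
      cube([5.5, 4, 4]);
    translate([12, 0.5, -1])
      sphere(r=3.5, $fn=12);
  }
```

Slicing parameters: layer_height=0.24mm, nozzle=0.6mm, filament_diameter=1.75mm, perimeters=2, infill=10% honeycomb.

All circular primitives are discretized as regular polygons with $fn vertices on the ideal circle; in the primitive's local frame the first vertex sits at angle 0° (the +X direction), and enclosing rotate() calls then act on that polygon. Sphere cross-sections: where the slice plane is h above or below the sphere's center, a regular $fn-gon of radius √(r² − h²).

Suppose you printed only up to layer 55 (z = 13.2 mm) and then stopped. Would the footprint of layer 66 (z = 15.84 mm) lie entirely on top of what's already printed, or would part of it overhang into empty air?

entirely on top

Compare the two slices. At z = 13.2: the cube is present — its section is the full 15.5×8 rectangle (area 124.00 mm²); the cube at (6.5, 15) is present — its section is the full 19×28 rectangle (area 532.00 mm²); the cube at (-2.5, 16) is absent (z outside [4.5, 8.5]); the sphere at (12, 0.5) is absent (|z−center|=14.200 > r=3.5); After the difference (first − rest): starting from the 15.5×8 cube (124.00 mm²), the 19×28 cube at (6.5, 15) misses the remaining region (no effect) — area = 124.00 mm²; (whole slice rotated 65° about Z — lengths, areas and connectivity unchanged). At z = 15.84: the cube is present — its section is the full 15.5×8 rectangle (area 124.00 mm²); the cube at (6.5, 15) (footprint 19×28) is included at this height (area 532.00 mm²); the cube at (-2.5, 16) does not reach this height (z outside [4.5, 8.5]); the sphere at (12, 0.5) does not reach this height (|z−center|=16.840 > r=3.5); Taking the first minus the rest: starting from the 15.5×8 cube (124.00 mm²), the 19×28 cube at (6.5, 15) misses the remaining region (no effect) — area = 124.00 mm²; (whole slice rotated 65° about Z — lengths, areas and connectivity unchanged). Checking containment: the cross-section at z = 15.84 is a subset of the cross-section at z = 13.2.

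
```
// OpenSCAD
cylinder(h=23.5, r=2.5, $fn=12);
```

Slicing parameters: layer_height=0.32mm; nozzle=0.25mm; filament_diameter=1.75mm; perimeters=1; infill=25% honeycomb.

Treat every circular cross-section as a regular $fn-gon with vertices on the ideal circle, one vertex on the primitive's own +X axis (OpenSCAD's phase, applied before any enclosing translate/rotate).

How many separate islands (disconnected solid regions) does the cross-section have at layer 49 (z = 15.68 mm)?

At z = 15.68 mm: the cylinder: section is a regular 12-gon, circumradius r=2.5. Overall, the cross-section is a single solid region. Island count = 1.

1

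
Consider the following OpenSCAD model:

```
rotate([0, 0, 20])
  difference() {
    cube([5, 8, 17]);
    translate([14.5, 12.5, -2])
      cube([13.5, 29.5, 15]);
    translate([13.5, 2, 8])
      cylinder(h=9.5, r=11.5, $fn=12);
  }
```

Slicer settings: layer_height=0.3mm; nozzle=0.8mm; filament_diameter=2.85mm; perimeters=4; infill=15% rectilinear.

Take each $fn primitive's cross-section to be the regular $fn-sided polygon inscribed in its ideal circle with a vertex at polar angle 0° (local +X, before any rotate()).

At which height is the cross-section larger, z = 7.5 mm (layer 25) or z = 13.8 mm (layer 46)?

layer 25 (z = 7.5 mm)

Layer 25 (z = 7.5): the 5×8 cube contributes its full rectangle (area 40.00 mm²); the cube at (14.5, 12.5) is present — its section is the full 13.5×29.5 rectangle (area 398.25 mm²); the cylinder at (13.5, 2) does not reach this height (z outside [8, 17.5]); Taking the first minus the rest: starting from the 5×8 cube (40.00 mm²), the 13.5×29.5 cube at (14.5, 12.5) misses the remaining region (no effect) — area = 40.00 mm²; (rotated 20° about Z; rotation is an isometry so areas/perimeters/island counts are preserved). So its area = 40.00 mm². Layer 46 (z = 13.8): the cube (footprint 5×8) is included at this height (area 40.00 mm²); the cube at (14.5, 12.5) does not reach this height (z outside [-2, 13]); the r=11.5 cylinder at (13.5, 2) gives a regular 12-gon of circumradius 11.5 (constant along its height) (area = (12/2)·11.500²·sin(360°/12) = 396.75 mm²); Taking the first minus the rest: starting from the 5×8 cube (40.00 mm²), the r=11.5 cylinder at (13.5, 2) partially overlaps it — only the 18.62 mm² overlap (of its 396.75 mm²) is removed, clipping the outline — area = 21.38 mm²; (rotated 20° about Z; rotation is an isometry so areas/perimeters/island counts are preserved). So its area = 21.38 mm². Layer 25 is larger (40.00 vs 21.38 mm²).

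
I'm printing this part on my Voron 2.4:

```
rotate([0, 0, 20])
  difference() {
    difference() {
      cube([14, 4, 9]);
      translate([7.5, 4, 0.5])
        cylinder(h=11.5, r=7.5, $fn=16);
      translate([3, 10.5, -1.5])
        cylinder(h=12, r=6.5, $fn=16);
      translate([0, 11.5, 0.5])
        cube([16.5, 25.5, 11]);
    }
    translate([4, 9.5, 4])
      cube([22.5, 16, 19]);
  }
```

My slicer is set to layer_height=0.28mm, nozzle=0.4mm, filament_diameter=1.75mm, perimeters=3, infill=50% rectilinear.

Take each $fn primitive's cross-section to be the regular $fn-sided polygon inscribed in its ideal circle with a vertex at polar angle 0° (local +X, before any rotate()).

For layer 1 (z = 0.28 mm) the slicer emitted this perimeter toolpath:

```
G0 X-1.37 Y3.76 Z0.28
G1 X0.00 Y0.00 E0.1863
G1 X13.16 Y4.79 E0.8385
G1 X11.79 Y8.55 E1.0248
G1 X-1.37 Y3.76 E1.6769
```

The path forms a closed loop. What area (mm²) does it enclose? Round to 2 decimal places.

Apply the shoelace formula to the sequence of (X, Y) vertices; enclosed area = 56.04 mm².

56.04 mm²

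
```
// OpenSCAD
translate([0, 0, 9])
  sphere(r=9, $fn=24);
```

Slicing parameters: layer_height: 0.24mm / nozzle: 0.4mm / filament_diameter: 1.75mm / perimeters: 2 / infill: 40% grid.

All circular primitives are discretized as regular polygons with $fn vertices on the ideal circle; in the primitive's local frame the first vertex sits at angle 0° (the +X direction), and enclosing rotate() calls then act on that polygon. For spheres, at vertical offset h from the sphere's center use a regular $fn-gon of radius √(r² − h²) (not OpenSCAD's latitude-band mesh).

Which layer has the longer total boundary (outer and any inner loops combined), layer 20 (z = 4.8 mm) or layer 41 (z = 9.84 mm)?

Layer 20 (z = 4.8): the sphere: section is a regular 24-gon, circumradius = √(r²−h²) = √(9²−4.2²) = 7.960 (perimeter = 2·24·7.960·sin(180°/24) = 49.87 mm). So its perimeter = 49.87 mm. Layer 41 (z = 9.84): the r=9 sphere contributes a regular 24-gon of circumradius √(9²−0.84²) = 8.961 (perimeter = 2·24·8.961·sin(180°/24) = 56.14 mm). So its perimeter = 56.14 mm. Layer 41 is larger (56.14 vs 49.87 mm).

layer 41 (z = 9.84 mm)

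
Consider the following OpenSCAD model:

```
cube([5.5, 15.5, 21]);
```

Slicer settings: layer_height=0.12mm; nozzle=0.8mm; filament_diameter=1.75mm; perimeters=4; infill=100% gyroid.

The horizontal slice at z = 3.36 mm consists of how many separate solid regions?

At z = 3.36 mm: the 5.5×15.5 cube contributes its full rectangle. The result has 1 disconnected region.

1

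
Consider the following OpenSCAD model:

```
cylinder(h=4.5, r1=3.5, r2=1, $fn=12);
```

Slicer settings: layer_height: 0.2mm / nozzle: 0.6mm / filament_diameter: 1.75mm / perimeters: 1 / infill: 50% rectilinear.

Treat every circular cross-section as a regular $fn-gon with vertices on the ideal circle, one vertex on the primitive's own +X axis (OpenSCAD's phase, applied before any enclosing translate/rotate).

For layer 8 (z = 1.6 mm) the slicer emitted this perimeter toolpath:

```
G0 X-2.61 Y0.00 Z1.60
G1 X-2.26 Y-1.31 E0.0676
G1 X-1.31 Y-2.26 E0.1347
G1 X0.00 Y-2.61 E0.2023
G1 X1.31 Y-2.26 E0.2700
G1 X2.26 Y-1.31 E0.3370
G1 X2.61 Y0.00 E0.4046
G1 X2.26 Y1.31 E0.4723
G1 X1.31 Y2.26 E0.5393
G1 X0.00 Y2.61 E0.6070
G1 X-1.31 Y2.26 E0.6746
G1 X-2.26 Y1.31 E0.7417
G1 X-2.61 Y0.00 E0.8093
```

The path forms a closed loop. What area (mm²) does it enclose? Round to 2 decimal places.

Apply the shoelace formula to the sequence of (X, Y) vertices; enclosed area = 20.46 mm².

20.46 mm²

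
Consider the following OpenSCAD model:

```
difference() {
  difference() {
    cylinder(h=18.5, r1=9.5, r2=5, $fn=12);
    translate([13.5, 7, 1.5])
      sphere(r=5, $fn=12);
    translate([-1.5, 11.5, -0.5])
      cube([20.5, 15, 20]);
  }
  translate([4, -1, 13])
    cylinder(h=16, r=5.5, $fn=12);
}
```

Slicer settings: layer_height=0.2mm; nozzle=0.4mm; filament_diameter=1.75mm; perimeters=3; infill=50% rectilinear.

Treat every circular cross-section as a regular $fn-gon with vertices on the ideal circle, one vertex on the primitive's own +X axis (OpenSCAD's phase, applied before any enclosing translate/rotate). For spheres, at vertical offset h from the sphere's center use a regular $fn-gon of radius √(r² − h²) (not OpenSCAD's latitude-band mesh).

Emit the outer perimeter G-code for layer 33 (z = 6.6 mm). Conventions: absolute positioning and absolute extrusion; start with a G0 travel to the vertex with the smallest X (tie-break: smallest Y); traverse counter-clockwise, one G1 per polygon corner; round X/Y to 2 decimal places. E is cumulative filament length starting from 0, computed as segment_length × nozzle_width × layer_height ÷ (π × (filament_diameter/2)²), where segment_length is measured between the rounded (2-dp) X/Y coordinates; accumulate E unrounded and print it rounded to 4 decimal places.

G0 X-7.89 Y0.00 Z6.60
G1 X-6.84 Y-3.95 E0.1359
G1 X-3.95 Y-6.84 E0.2719
G1 X0.00 Y-7.89 E0.4078
G1 X3.95 Y-6.84 E0.5438
G1 X6.84 Y-3.95 E0.6797
G1 X7.89 Y0.00 E0.8156
G1 X6.84 Y3.95 E0.9516
G1 X3.95 Y6.84 E1.0875
G1 X0.00 Y7.89 E1.2235
G1 X-3.95 Y6.84 E1.3594
G1 X-6.84 Y3.95 E1.4953
G1 X-7.89 Y0.00 E1.6313

At z = 6.6 mm: the cone (r1=9.5→r2=5) has section circumradius 7.895 here — a regular 12-gon; the sphere at (13.5, 7) does not reach this height (|z−center|=5.100 > r=5); the cube at (-1.5, 11.5) is present — its section is the full 20.5×15 rectangle; After the difference (first − rest): starting from the cone, the 20.5×15 cube at (-1.5, 11.5) misses the remaining region (no effect) — 1 connected region; the cylinder at (4, -1) does not reach this height (z outside [13, 29]); Taking the first minus the rest: none of the subtracted shapes is present at this height, so that combined region is unchanged — 1 connected region. The outline is a single polygon with 12 vertices. Extrusion per mm of travel: 0.4 × 0.2 / (π × 0.875²) = 0.033260. Accumulating E over each segment gives final E = 1.6313.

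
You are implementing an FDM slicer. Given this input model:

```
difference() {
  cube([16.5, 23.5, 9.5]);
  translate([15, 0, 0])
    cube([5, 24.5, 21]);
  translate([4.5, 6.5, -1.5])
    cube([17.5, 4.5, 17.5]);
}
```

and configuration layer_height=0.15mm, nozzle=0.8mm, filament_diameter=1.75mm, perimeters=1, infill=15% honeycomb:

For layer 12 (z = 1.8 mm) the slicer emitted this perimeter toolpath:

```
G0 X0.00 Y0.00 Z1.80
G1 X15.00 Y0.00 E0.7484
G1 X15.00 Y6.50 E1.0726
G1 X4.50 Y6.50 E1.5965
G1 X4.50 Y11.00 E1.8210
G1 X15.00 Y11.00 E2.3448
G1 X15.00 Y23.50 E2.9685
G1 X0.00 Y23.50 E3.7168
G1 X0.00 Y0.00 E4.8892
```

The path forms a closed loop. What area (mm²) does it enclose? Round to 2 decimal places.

Apply the shoelace formula to the sequence of (X, Y) vertices; enclosed area = 305.25 mm².

305.25 mm²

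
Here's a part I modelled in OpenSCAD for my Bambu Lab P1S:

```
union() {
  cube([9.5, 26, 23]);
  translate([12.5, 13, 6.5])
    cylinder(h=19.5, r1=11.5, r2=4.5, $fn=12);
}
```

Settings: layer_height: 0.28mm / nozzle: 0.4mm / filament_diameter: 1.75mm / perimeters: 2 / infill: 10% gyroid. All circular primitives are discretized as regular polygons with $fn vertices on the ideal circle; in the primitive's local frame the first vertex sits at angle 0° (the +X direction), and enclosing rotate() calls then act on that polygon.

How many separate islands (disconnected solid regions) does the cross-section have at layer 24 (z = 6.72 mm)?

1

At z = 6.72 mm: the 9.5×26 cube contributes its full rectangle; the cone at (12.5, 13) (r1=11.5→r2=4.5) has section circumradius 11.421 here — a regular 12-gon; Merging all regions: the regions partially overlap (shared area 129.55 mm²), so overlapping operands fuse into one piece — 1 connected region. Overall, the cross-section is a single solid region. Island count = 1.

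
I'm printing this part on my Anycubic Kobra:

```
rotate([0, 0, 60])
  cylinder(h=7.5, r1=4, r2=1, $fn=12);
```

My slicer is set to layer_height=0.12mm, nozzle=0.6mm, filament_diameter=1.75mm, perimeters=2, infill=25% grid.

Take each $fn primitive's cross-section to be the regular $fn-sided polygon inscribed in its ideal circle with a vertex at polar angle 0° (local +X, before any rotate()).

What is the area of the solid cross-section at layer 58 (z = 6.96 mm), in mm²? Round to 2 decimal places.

At z = 6.96 mm: the cone contributes a regular 12-gon of circumradius 1.216 (interpolated between r1=4 and r2=1 at t=0.928) (area = (12/2)·1.216²·sin(360°/12) = 4.44 mm²); (rotated 60° about Z; rotation is an isometry so areas/perimeters/island counts are preserved). Overall, the cross-section is a single solid region. Net area = 4.44 mm².

4.44 mm²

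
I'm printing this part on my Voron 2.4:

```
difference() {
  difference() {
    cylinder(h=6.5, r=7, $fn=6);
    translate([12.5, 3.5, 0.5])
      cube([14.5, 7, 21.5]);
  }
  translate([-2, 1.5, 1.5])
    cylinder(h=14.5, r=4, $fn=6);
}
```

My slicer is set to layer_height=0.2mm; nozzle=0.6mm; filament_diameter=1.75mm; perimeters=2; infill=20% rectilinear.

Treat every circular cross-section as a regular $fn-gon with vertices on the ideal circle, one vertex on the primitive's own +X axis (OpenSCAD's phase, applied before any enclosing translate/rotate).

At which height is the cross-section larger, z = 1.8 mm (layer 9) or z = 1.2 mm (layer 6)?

layer 6 (z = 1.2 mm)

Layer 9 (z = 1.8): the cylinder: section is a regular 6-gon, circumradius r=7 (area = (6/2)·7.000²·sin(360°/6) = 127.31 mm²); the cube at (12.5, 3.5) (footprint 14.5×7) is included at this height (area 101.50 mm²); After the difference (first − rest): starting from the r=7 cylinder (127.31 mm²), the 14.5×7 cube at (12.5, 3.5) misses the remaining region (no effect) — area = 127.31 mm²; the r=4 cylinder at (-2, 1.5) contributes a regular 6-gon of circumradius 4 (area = (6/2)·4.000²·sin(360°/6) = 41.57 mm²); After the difference (first − rest): starting from that combined region (127.31 mm²), the r=4 cylinder at (-2, 1.5) lies wholly inside it (removes its full 41.57 mm² and its 24.00 mm outline becomes a hole wall) — area = 85.74 mm². So its area = 85.74 mm². Layer 6 (z = 1.2): the r=7 cylinder gives a regular 6-gon of circumradius 7 (constant along its height) (area = (6/2)·7.000²·sin(360°/6) = 127.31 mm²); the 14.5×7 cube at (12.5, 3.5) contributes its full rectangle (area 101.50 mm²); Subtracting the remaining from the first: starting from the r=7 cylinder (127.31 mm²), the 14.5×7 cube at (12.5, 3.5) misses the remaining region (no effect) — area = 127.31 mm²; the cylinder at (-2, 1.5) is absent (z outside [1.5, 16]); After the difference (first − rest): none of the subtracted shapes is present at this height, so that combined region is unchanged — area = 127.31 mm². So its area = 127.31 mm². Layer 6 is larger (127.31 vs 85.74 mm²).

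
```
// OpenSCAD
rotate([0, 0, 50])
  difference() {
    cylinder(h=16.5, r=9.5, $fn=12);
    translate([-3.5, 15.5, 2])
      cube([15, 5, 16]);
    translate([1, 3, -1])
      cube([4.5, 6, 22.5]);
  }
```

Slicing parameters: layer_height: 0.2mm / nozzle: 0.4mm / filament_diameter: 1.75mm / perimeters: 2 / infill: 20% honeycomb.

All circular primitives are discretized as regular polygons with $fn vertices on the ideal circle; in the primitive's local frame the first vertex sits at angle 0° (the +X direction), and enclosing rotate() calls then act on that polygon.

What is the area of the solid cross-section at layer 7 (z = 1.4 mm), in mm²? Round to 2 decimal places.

At z = 1.4 mm: the r=9.5 cylinder contributes a regular 12-gon of circumradius 9.5 (area = (12/2)·9.500²·sin(360°/12) = 270.75 mm²); the cube at (-3.5, 15.5) is absent (z outside [2, 18]); the cube at (1, 3) (footprint 4.5×6) is included at this height (area 27.00 mm²); Subtracting the remaining from the first: starting from the r=9.5 cylinder (270.75 mm²), the 4.5×6 cube at (1, 3) partially overlaps it — only the 25.02 mm² overlap (of its 27.00 mm²) is removed, clipping the outline — area = 245.73 mm²; (whole slice rotated 50° about Z — lengths, areas and connectivity unchanged). Overall, the cross-section is a single solid region. Net area = 245.73 mm².

245.73 mm²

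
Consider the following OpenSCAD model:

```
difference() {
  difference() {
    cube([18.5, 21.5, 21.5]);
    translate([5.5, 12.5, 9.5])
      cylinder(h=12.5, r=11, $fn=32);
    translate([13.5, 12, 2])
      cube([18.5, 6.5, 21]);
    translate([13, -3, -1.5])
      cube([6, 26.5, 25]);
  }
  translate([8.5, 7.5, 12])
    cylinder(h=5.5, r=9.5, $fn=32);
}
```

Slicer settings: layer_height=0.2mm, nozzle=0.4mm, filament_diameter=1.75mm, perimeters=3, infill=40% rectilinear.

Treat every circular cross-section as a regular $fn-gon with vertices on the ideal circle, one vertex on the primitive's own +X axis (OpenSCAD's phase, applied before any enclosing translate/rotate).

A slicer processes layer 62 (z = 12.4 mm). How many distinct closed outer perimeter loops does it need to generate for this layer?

2

At z = 12.4 mm: the cube (footprint 18.5×21.5) is included at this height; the r=11 cylinder at (5.5, 12.5) contributes a regular 32-gon of circumradius 11; the cube at (13.5, 12) is present — its section is the full 18.5×6.5 rectangle; the cube at (13, -3) (footprint 6×26.5) is included at this height; After the difference (first − rest): starting from the 18.5×21.5 cube, the r=11 cylinder at (5.5, 12.5) partially overlaps it — only the 287.65 mm² overlap (of its 377.69 mm²) is removed, clipping the outline; the 18.5×6.5 cube at (13.5, 12) partially overlaps it — only the 16.68 mm² overlap (of its 120.25 mm²) is removed, clipping the outline; the 6×26.5 cube at (13, -3) partially overlaps it — only the 63.26 mm² overlap (of its 159.00 mm²) is removed, clipping the outline — 2 connected regions; the cylinder at (8.5, 7.5): section is a regular 32-gon, circumradius r=9.5; After the difference (first − rest): starting from that combined region, the r=9.5 cylinder at (8.5, 7.5) partially overlaps it — only the 25.78 mm² overlap (of its 281.71 mm²) is removed, clipping the outline — 2 connected regions. The result has 2 disconnected regions.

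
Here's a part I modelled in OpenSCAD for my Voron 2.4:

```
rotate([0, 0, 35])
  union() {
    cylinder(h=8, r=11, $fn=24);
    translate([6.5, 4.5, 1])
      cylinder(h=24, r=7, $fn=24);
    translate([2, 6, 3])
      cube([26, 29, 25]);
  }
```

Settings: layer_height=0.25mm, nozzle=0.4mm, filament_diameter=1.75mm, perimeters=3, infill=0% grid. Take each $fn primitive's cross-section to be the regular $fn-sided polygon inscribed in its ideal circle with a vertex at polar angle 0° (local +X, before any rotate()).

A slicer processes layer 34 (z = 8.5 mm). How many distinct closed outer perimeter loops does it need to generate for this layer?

1

At z = 8.5 mm: the cylinder does not reach this height (z outside [0, 8]); the r=7 cylinder at (6.5, 4.5) contributes a regular 24-gon of circumradius 7; the cube at (2, 6) (footprint 26×29) is included at this height; Taking the union: the regions partially overlap (shared area 49.91 mm²), so overlapping operands fuse into one piece — 1 connected region; (rotated 35° about Z; rotation is an isometry so areas/perimeters/island counts are preserved). The result has 1 disconnected region.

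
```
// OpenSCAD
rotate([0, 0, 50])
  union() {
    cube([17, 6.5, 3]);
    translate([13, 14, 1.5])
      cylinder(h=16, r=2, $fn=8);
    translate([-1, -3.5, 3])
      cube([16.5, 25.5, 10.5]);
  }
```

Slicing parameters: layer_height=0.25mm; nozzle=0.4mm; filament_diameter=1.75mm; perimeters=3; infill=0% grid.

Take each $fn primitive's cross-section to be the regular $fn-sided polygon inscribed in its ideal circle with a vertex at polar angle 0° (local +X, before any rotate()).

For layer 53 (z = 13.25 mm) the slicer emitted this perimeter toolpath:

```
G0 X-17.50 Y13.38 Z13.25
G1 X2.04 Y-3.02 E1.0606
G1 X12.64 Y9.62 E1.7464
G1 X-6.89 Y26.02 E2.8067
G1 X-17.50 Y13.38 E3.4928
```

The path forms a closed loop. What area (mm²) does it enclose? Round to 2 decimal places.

Apply the shoelace formula to the sequence of (X, Y) vertices; enclosed area = 420.84 mm².

420.84 mm²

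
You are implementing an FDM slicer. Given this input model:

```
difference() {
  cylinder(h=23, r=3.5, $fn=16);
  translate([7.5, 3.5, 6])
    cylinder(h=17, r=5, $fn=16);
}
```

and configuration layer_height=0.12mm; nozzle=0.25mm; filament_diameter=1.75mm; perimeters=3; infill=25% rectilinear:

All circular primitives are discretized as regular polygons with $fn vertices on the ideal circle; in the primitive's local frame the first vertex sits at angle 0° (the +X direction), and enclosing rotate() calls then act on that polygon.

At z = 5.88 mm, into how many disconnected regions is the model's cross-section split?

At z = 5.88 mm: the r=3.5 cylinder gives a regular 16-gon of circumradius 3.5 (constant along its height); the cylinder at (7.5, 3.5) does not reach this height (z outside [6, 23]); After the difference (first − rest): none of the subtracted shapes is present at this height, so the r=3.5 cylinder is unchanged — 1 connected region. The result has 1 disconnected region.

1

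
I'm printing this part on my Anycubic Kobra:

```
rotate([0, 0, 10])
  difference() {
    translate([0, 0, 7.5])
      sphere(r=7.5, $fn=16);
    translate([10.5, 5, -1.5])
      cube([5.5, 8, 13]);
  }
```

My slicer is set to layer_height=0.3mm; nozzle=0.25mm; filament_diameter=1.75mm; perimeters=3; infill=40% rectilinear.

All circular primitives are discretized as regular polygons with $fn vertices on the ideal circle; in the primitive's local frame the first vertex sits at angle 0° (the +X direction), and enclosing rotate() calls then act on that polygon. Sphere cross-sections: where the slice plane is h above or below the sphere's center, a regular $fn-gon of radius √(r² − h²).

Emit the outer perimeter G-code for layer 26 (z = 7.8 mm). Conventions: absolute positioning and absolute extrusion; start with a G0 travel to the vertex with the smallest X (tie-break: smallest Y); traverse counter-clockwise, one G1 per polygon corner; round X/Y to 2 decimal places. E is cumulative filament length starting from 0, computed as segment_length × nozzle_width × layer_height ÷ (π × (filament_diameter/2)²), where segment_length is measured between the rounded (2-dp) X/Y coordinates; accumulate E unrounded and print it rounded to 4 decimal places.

At z = 7.8 mm: the r=7.5 sphere slices to a regular 16-gon of circumradius 7.494 (√(r²−h²) with h=0.3 from center); the cube at (10.5, 5) is present — its section is the full 5.5×8 rectangle; Subtracting the remaining from the first: starting from the r=7.5 sphere, the 5.5×8 cube at (10.5, 5) misses the remaining region (no effect) — 1 connected region; (rotated 10° about Z; rotation is an isometry so areas/perimeters/island counts are preserved). The outline is a single polygon with 16 vertices. Extrusion per mm of travel: 0.25 × 0.3 / (π × 0.875²) = 0.031181. Accumulating E over each segment gives final E = 1.4591.

G0 X-7.38 Y-1.30 Z7.80
G1 X-6.32 Y-4.03 E0.0913
G1 X-4.30 Y-6.14 E0.1824
G1 X-1.62 Y-7.32 E0.2737
G1 X1.30 Y-7.38 E0.3648
G1 X4.03 Y-6.32 E0.4561
G1 X6.14 Y-4.30 E0.5472
G1 X7.32 Y-1.62 E0.6385
G1 X7.38 Y1.30 E0.7296
G1 X6.32 Y4.03 E0.8209
G1 X4.30 Y6.14 E0.9119
G1 X1.62 Y7.32 E1.0033
G1 X-1.30 Y7.38 E1.0943
G1 X-4.03 Y6.32 E1.1856
G1 X-6.14 Y4.30 E1.2767
G1 X-7.32 Y1.62 E1.3680
G1 X-7.38 Y-1.30 E1.4591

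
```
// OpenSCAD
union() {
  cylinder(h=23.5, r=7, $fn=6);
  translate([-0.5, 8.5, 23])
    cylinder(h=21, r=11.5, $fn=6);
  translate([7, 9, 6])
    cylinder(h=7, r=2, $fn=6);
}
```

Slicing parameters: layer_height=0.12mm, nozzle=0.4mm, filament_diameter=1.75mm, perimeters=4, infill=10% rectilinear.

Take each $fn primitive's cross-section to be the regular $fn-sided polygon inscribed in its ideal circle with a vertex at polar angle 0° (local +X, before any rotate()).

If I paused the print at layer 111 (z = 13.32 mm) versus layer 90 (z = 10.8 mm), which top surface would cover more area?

Layer 111 (z = 13.32): the cylinder: section is a regular 6-gon, circumradius r=7 (area = (6/2)·7.000²·sin(360°/6) = 127.31 mm²); the cylinder at (-0.5, 8.5) does not reach this height (z outside [23, 44]); the cylinder at (7, 9) does not reach this height (z outside [6, 13]); Combining (union): only the r=7 cylinder is present, so the union is just that shape — area = 127.31 mm². So its area = 127.31 mm². Layer 90 (z = 10.8): the r=7 cylinder contributes a regular 6-gon of circumradius 7 (area = (6/2)·7.000²·sin(360°/6) = 127.31 mm²); the cylinder at (-0.5, 8.5) is not intersected at this z (z outside [23, 44]); the cylinder at (7, 9): section is a regular 6-gon, circumradius r=2 (area = (6/2)·2.000²·sin(360°/6) = 10.39 mm²); Merging all regions: the 2 present regions are separate (no shared area or edge), so areas and boundary lengths simply add and each stays a separate island — area = 137.70 mm². So its area = 137.70 mm². Layer 90 is larger (137.70 vs 127.31 mm²).

layer 90 (z = 10.8 mm)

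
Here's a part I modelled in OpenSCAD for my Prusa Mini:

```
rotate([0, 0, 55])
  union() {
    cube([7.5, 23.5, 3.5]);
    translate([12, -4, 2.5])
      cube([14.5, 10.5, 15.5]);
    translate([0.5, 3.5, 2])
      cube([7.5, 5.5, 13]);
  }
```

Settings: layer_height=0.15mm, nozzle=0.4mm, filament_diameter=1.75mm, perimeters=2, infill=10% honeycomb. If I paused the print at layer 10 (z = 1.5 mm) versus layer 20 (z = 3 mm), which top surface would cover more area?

Layer 10 (z = 1.5): the 7.5×23.5 cube contributes its full rectangle (area 176.25 mm²); the cube at (12, -4) is not intersected at this z (z outside [2.5, 18]); the cube at (0.5, 3.5) is not intersected at this z (z outside [2, 15]); Taking the union: only the 7.5×23.5 cube is present, so the union is just that shape — area = 176.25 mm²; (rotated 55° about Z; rotation is an isometry so areas/perimeters/island counts are preserved). So its area = 176.25 mm². Layer 20 (z = 3): the cube (footprint 7.5×23.5) is included at this height (area 176.25 mm²); the cube at (12, -4) is present — its section is the full 14.5×10.5 rectangle (area 152.25 mm²); the cube at (0.5, 3.5) (footprint 7.5×5.5) is included at this height (area 41.25 mm²); Combining (union): the regions partially overlap — summed areas 369.75 mm² minus the doubly-counted overlap 38.50 mm² gives 331.25 mm² — area = 331.25 mm²; (whole slice rotated 55° about Z — lengths, areas and connectivity unchanged). So its area = 331.25 mm². Layer 20 is larger (331.25 vs 176.25 mm²).

layer 20 (z = 3 mm)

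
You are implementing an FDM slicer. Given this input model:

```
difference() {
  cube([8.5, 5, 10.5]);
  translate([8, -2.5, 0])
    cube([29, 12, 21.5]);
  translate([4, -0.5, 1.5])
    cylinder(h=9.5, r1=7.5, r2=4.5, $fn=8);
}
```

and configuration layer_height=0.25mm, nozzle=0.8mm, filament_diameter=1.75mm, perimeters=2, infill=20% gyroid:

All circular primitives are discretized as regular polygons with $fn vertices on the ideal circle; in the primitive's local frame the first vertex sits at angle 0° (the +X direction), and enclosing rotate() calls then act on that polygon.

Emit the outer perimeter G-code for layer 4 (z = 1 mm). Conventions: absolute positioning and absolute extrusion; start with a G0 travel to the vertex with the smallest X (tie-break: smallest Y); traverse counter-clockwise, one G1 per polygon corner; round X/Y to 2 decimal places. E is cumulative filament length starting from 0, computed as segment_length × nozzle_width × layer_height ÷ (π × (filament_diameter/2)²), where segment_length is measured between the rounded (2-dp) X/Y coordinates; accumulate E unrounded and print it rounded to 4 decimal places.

G0 X0.00 Y0.00 Z1.00
G1 X8.00 Y0.00 E0.6652
G1 X8.00 Y5.00 E1.0810
G1 X0.00 Y5.00 E1.7462
G1 X0.00 Y0.00 E2.1619

At z = 1 mm: the cube is present — its section is the full 8.5×5 rectangle; the 29×12 cube at (8, -2.5) contributes its full rectangle; the cone at (4, -0.5) does not reach this height (z outside [1.5, 11]); Subtracting the remaining from the first: starting from the 8.5×5 cube, the 29×12 cube at (8, -2.5) partially overlaps it — only the 2.50 mm² overlap (of its 348.00 mm²) is removed, clipping the outline — 1 connected region. The outline is a single polygon with 4 vertices. Extrusion per mm of travel: 0.8 × 0.25 / (π × 0.875²) = 0.083150. Accumulating E over each segment gives final E = 2.1619.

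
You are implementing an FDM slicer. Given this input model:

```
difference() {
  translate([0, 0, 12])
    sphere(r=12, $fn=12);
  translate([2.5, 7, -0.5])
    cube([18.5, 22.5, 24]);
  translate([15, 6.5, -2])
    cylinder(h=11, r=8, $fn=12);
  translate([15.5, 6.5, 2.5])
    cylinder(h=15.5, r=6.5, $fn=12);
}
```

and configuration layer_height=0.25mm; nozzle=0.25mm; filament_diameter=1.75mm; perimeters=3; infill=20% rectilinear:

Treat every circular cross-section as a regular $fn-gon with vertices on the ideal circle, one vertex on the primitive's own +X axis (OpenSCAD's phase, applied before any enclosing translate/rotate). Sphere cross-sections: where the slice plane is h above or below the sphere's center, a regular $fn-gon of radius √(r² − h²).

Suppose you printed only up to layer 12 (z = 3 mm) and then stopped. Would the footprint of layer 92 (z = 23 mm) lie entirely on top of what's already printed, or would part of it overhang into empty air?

Compare the two slices. At z = 3: the r=12 sphere slices to a regular 12-gon of circumradius 7.937 (√(r²−h²) with h=9 from center) (area = (12/2)·7.937²·sin(360°/12) = 189.00 mm²); the cube at (2.5, 7) is present — its section is the full 18.5×22.5 rectangle (area 416.25 mm²); the cylinder at (15, 6.5): section is a regular 12-gon, circumradius r=8 (area = (12/2)·8.000²·sin(360°/12) = 192.00 mm²); the cylinder at (15.5, 6.5): section is a regular 12-gon, circumradius r=6.5 (area = (12/2)·6.500²·sin(360°/12) = 126.75 mm²); Taking the first minus the rest: starting from the r=12 sphere (189.00 mm²), the 18.5×22.5 cube at (2.5, 7) partially overlaps it — only the 0.13 mm² overlap (of its 416.25 mm²) is removed, clipping the outline; the r=8 cylinder at (15, 6.5) misses the remaining region (no effect); the r=6.5 cylinder at (15.5, 6.5) misses the remaining region (no effect) — area = 188.87 mm². At z = 23: the r=12 sphere slices to a regular 12-gon of circumradius 4.796 (√(r²−h²) with h=11 from center) (area = (12/2)·4.796²·sin(360°/12) = 69.00 mm²); the 18.5×22.5 cube at (2.5, 7) contributes its full rectangle (area 416.25 mm²); the cylinder at (15, 6.5) is not intersected at this z (z outside [-2, 9]); the cylinder at (15.5, 6.5) is absent (z outside [2.5, 18]); Taking the first minus the rest: starting from the r=12 sphere (69.00 mm²), the 18.5×22.5 cube at (2.5, 7) misses the remaining region (no effect) — area = 69.00 mm². Checking containment: the cross-section at z = 23 is a subset of the cross-section at z = 3.

entirely on top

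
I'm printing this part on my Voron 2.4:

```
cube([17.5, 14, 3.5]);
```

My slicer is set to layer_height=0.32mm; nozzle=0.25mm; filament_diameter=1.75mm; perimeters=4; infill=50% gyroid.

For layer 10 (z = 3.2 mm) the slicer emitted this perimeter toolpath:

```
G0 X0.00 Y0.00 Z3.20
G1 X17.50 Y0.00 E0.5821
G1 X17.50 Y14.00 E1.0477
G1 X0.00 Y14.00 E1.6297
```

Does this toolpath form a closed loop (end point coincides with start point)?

no

Start point (G0): (0.00, 0.00). End point (last G1): the path does not return to the start — open.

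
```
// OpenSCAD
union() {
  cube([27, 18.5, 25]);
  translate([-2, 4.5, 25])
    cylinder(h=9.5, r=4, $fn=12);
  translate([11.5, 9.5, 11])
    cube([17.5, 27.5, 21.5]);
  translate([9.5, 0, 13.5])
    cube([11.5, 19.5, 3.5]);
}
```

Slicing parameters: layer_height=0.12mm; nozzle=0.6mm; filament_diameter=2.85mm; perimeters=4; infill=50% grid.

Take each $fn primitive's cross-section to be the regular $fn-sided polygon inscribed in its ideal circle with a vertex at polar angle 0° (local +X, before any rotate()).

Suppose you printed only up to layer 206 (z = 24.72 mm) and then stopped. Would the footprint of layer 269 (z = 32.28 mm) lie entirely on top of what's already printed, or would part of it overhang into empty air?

Compare the two slices. At z = 24.72: the 27×18.5 cube contributes its full rectangle (area 499.50 mm²); the cylinder at (-2, 4.5) is absent (z outside [25, 34.5]); the cube at (11.5, 9.5) is present — its section is the full 17.5×27.5 rectangle (area 481.25 mm²); the cube at (9.5, 0) is absent (z outside [13.5, 17]); Merging all regions: the regions partially overlap — summed areas 980.75 mm² minus the doubly-counted overlap 139.50 mm² gives 841.25 mm² — area = 841.25 mm². At z = 32.28: the cube is absent (z outside [0, 25]); the r=4 cylinder at (-2, 4.5) gives a regular 12-gon of circumradius 4 (constant along its height) (area = (12/2)·4.000²·sin(360°/12) = 48.00 mm²); the 17.5×27.5 cube at (11.5, 9.5) contributes its full rectangle (area 481.25 mm²); the cube at (9.5, 0) is absent (z outside [13.5, 17]); Taking the union: the 2 present regions are separate (no shared area or edge), so areas and boundary lengths simply add and each stays a separate island — area = 529.25 mm². Checking containment: at z = 32.28 the cross-section extends beyond the z = 24.72 cross-section by about 38.93 mm².

part overhangs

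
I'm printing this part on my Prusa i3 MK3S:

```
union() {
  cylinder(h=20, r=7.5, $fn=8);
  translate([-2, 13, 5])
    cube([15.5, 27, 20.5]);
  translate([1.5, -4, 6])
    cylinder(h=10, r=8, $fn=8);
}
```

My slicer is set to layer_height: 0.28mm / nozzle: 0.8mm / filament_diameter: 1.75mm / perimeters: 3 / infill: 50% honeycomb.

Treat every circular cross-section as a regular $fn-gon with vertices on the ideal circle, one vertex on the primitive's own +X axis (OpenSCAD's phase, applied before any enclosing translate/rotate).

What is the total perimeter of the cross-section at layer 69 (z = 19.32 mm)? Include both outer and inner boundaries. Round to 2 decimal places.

130.92 mm

At z = 19.32 mm: the cylinder: section is a regular 8-gon, circumradius r=7.5 (perimeter = 2·8·7.500·sin(180°/8) = 45.92 mm); the cube at (-2, 13) is present — its section is the full 15.5×27 rectangle (perimeter 85.00 mm); the cylinder at (1.5, -4) does not reach this height (z outside [6, 16]); Combining (union): the 2 present regions are separate (no shared area or edge), so areas and boundary lengths simply add and each stays a separate island — boundary = 130.92 mm. Overall, the cross-section has 2 separate islands. Total boundary length (outer) = 130.92 mm.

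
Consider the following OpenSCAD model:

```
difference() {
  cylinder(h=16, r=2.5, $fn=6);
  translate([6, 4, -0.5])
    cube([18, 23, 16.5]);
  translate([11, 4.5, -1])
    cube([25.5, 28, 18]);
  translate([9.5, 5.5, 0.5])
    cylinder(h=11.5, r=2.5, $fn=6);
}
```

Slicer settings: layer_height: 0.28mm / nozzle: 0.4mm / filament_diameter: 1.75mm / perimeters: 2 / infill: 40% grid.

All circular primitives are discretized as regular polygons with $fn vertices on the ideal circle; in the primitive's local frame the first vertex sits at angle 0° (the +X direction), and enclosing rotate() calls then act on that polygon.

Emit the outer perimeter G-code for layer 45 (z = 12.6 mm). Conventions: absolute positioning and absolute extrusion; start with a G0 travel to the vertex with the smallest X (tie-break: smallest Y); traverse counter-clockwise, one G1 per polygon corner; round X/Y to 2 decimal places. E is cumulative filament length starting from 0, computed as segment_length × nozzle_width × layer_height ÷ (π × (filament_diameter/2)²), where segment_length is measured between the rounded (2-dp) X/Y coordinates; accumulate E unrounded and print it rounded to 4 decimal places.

G0 X-2.50 Y0.00 Z12.60
G1 X-1.25 Y-2.17 E0.1166
G1 X1.25 Y-2.17 E0.2330
G1 X2.50 Y0.00 E0.3496
G1 X1.25 Y2.17 E0.4662
G1 X-1.25 Y2.17 E0.5826
G1 X-2.50 Y0.00 E0.6993

At z = 12.6 mm: the cylinder: section is a regular 6-gon, circumradius r=2.5; the 18×23 cube at (6, 4) contributes its full rectangle; the cube at (11, 4.5) is present — its section is the full 25.5×28 rectangle; the cylinder at (9.5, 5.5) is not intersected at this z (z outside [0.5, 12]); After the difference (first − rest): starting from the r=2.5 cylinder, the 18×23 cube at (6, 4) misses the remaining region (no effect); the 25.5×28 cube at (11, 4.5) misses the remaining region (no effect) — 1 connected region. The outline is a single polygon with 6 vertices. Extrusion per mm of travel: 0.4 × 0.28 / (π × 0.875²) = 0.046564. Accumulating E over each segment gives final E = 0.6993.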